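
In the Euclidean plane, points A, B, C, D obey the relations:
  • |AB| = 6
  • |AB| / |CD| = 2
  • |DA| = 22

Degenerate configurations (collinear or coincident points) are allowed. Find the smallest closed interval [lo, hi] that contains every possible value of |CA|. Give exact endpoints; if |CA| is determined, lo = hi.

|AB| ∈ {6}
|AD| ∈ {22}
|CD| ∈ {3}
|BD| ∈ [16, 28]
|AC| ∈ [19, 25]
|BC| ∈ [13, 31]

|CA| ∈ [19, 25]  (≈ [19.0000, 25.0000])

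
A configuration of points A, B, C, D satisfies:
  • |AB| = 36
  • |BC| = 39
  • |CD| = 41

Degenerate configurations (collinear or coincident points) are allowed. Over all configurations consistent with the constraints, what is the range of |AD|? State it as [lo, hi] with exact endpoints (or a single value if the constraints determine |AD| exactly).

|AD| ∈ [0, 116]  (≈ [0.0000, 116.0000])

|AB| ∈ {36}
|BC| ∈ {39}
|CD| ∈ {41}
|AC| ∈ [3, 75]
|BD| ∈ [2, 80]
|AD| ∈ [0, 116]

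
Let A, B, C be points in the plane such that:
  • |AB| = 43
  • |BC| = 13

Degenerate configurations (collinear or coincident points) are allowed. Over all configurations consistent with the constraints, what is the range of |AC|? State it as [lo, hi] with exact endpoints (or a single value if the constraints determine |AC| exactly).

|AC| ∈ [30, 56]  (≈ [30.0000, 56.0000])

|AB| ∈ {43}
|BC| ∈ {13}
|AC| ∈ [30, 56]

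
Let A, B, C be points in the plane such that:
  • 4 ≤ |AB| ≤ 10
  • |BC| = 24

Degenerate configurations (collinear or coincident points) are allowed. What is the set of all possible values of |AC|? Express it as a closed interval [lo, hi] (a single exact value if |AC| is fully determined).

|AC| ∈ [14, 34]  (≈ [14.0000, 34.0000])

|AB| ∈ [4, 10]
|BC| ∈ {24}
|AC| ∈ [14, 34]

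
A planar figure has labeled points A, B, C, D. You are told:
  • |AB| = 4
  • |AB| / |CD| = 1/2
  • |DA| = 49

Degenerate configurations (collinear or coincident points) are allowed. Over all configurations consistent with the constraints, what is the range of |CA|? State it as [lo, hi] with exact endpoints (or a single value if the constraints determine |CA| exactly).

|CA| ∈ [41, 57]  (≈ [41.0000, 57.0000])

|AB| ∈ {4}
|AD| ∈ {49}
|CD| ∈ {8}
|BD| ∈ [45, 53]
|AC| ∈ [41, 57]
|BC| ∈ [37, 61]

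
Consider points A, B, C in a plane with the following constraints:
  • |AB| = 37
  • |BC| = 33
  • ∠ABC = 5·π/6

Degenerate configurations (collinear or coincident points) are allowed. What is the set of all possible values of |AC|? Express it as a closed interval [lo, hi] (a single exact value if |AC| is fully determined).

|AB| ∈ {37}
|BC| ∈ {33}
|AC| ∈ {√(1221·√(3) + 2458)}

|AC| = √(1221·√(3) + 2458)  (≈ 67.6227)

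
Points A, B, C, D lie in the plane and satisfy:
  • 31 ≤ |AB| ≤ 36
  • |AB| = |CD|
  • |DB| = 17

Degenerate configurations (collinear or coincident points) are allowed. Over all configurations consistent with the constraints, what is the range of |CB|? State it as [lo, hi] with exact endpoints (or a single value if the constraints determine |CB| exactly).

|CB| ∈ [14, 53]  (≈ [14.0000, 53.0000])

|AB| ∈ [31, 36]
|BD| ∈ {17}
|CD| ∈ [31, 36]
|AD| ∈ [14, 53]
|BC| ∈ [14, 53]
|AC| ∈ [0, 89]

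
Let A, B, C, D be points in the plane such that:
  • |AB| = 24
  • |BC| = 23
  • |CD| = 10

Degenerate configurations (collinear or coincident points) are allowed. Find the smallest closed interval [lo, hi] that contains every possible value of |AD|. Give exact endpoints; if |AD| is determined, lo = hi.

|AD| ∈ [0, 57]  (≈ [0.0000, 57.0000])

|AB| ∈ {24}
|BC| ∈ {23}
|CD| ∈ {10}
|AC| ∈ [1, 47]
|BD| ∈ [13, 33]
|AD| ∈ [0, 57]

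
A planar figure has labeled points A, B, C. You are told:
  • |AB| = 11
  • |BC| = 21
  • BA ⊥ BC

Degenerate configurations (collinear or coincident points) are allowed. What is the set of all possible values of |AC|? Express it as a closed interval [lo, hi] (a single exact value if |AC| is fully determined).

|AB| ∈ {11}
|BC| ∈ {21}
|AC| ∈ {√(562)}

|AC| = √(562)  (≈ 23.7065)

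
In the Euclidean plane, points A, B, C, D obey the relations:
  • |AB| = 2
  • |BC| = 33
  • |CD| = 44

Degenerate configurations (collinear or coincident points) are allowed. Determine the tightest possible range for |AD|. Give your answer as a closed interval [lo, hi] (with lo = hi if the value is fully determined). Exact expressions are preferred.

|AB| ∈ {2}
|BC| ∈ {33}
|CD| ∈ {44}
|AC| ∈ [31, 35]
|BD| ∈ [11, 77]
|AD| ∈ [9, 79]

|AD| ∈ [9, 79]  (≈ [9.0000, 79.0000])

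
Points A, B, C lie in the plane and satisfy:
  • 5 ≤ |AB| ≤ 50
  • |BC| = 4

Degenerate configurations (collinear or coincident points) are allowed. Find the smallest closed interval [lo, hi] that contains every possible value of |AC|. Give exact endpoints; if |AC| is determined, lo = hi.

|AC| ∈ [1, 54]  (≈ [1.0000, 54.0000])

|AB| ∈ [5, 50]
|BC| ∈ {4}
|AC| ∈ [1, 54]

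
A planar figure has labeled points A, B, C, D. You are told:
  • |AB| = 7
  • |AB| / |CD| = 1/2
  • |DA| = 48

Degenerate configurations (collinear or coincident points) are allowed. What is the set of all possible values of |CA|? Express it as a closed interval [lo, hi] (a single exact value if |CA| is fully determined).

|AB| ∈ {7}
|AD| ∈ {48}
|CD| ∈ {14}
|BD| ∈ [41, 55]
|AC| ∈ [34, 62]
|BC| ∈ [27, 69]

|CA| ∈ [34, 62]  (≈ [34.0000, 62.0000])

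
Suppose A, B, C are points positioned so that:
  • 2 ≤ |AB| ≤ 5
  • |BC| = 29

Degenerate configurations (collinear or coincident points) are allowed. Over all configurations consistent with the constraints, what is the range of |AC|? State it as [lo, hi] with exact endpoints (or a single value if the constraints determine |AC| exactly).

|AB| ∈ [2, 5]
|BC| ∈ {29}
|AC| ∈ [24, 34]

|AC| ∈ [24, 34]  (≈ [24.0000, 34.0000])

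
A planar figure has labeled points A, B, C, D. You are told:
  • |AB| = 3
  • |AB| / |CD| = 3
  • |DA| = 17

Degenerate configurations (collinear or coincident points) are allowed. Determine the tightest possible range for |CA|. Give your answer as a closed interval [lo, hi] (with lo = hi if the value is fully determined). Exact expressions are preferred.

|AB| ∈ {3}
|AD| ∈ {17}
|CD| ∈ {1}
|BD| ∈ [14, 20]
|AC| ∈ [16, 18]
|BC| ∈ [13, 21]

|CA| ∈ [16, 18]  (≈ [16.0000, 18.0000])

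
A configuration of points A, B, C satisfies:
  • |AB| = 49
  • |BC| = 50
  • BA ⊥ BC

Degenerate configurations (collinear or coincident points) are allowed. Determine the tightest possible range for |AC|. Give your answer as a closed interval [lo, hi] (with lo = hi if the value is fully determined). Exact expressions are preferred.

|AB| ∈ {49}
|BC| ∈ {50}
|AC| ∈ {13·√(29)}

|AC| = 13·√(29)  (≈ 70.0071)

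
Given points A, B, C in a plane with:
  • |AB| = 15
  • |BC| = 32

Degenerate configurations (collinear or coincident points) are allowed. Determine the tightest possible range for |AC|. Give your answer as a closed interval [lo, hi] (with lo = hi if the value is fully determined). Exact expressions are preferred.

|AB| ∈ {15}
|BC| ∈ {32}
|AC| ∈ [17, 47]

|AC| ∈ [17, 47]  (≈ [17.0000, 47.0000])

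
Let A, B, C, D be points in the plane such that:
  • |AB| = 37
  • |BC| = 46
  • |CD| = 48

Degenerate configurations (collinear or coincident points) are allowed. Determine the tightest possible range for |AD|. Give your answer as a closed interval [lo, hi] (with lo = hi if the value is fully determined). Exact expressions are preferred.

|AD| ∈ [0, 131]  (≈ [0.0000, 131.0000])

|AB| ∈ {37}
|BC| ∈ {46}
|CD| ∈ {48}
|AC| ∈ [9, 83]
|BD| ∈ [2, 94]
|AD| ∈ [0, 131]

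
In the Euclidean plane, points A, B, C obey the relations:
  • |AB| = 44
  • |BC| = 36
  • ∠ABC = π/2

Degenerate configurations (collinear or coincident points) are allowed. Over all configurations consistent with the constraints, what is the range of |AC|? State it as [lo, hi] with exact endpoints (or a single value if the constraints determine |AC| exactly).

|AB| ∈ {44}
|BC| ∈ {36}
|AC| ∈ {4·√(202)}

|AC| = 4·√(202)  (≈ 56.8507)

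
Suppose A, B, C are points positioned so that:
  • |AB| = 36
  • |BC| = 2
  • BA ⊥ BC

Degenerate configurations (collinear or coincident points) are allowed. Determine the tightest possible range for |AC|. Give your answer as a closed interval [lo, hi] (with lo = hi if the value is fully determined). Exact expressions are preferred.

|AB| ∈ {36}
|BC| ∈ {2}
|AC| ∈ {10·√(13)}

|AC| = 10·√(13)  (≈ 36.0555)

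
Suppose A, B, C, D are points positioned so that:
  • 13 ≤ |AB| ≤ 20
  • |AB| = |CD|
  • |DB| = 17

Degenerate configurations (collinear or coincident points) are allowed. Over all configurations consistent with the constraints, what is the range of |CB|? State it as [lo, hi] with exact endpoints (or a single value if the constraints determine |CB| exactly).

|AB| ∈ [13, 20]
|BD| ∈ {17}
|CD| ∈ [13, 20]
|AD| ∈ [0, 37]
|BC| ∈ [0, 37]
|AC| ∈ [0, 57]

|CB| ∈ [0, 37]  (≈ [0.0000, 37.0000])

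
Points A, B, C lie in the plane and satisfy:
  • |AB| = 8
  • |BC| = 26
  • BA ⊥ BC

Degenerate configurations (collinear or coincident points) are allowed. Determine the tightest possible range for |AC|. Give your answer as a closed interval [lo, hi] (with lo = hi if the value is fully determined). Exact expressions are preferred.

|AB| ∈ {8}
|BC| ∈ {26}
|AC| ∈ {2·√(185)}

|AC| = 2·√(185)  (≈ 27.2029)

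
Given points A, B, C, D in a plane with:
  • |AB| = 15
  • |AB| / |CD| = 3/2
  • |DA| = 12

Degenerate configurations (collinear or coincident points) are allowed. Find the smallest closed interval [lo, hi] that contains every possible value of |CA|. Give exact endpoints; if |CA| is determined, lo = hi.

|CA| ∈ [2, 22]  (≈ [2.0000, 22.0000])

|AB| ∈ {15}
|AD| ∈ {12}
|CD| ∈ {10}
|BD| ∈ [3, 27]
|AC| ∈ [2, 22]
|BC| ∈ [0, 37]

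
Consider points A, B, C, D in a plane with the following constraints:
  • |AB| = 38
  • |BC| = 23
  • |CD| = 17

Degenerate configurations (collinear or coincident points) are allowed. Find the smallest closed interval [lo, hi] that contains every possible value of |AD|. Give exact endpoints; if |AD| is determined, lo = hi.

|AD| ∈ [0, 78]  (≈ [0.0000, 78.0000])

|AB| ∈ {38}
|BC| ∈ {23}
|CD| ∈ {17}
|AC| ∈ [15, 61]
|BD| ∈ [6, 40]
|AD| ∈ [0, 78]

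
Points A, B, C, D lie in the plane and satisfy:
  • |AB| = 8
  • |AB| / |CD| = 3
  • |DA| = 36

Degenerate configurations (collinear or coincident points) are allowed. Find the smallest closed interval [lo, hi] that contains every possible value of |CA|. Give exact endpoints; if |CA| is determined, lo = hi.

|AB| ∈ {8}
|AD| ∈ {36}
|CD| ∈ {8/3}
|BD| ∈ [28, 44]
|AC| ∈ [100/3, 116/3]
|BC| ∈ [76/3, 140/3]

|CA| ∈ [100/3, 116/3]  (≈ [33.3333, 38.6667])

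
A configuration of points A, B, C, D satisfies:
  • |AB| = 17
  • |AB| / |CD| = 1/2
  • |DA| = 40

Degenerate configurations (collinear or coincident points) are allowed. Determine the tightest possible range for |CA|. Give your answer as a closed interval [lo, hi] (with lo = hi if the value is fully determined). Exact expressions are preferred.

|AB| ∈ {17}
|AD| ∈ {40}
|CD| ∈ {34}
|BD| ∈ [23, 57]
|AC| ∈ [6, 74]
|BC| ∈ [0, 91]

|CA| ∈ [6, 74]  (≈ [6.0000, 74.0000])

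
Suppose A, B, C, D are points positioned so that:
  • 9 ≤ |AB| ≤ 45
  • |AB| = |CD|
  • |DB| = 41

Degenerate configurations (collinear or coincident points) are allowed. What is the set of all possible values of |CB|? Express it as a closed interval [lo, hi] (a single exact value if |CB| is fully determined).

|CB| ∈ [0, 86]  (≈ [0.0000, 86.0000])

|AB| ∈ [9, 45]
|BD| ∈ {41}
|CD| ∈ [9, 45]
|AD| ∈ [0, 86]
|BC| ∈ [0, 86]
|AC| ∈ [0, 131]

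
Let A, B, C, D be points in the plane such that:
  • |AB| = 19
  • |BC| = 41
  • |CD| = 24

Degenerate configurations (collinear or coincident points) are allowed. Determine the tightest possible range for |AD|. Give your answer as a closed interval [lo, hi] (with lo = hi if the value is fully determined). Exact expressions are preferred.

|AD| ∈ [0, 84]  (≈ [0.0000, 84.0000])

|AB| ∈ {19}
|BC| ∈ {41}
|CD| ∈ {24}
|AC| ∈ [22, 60]
|BD| ∈ [17, 65]
|AD| ∈ [0, 84]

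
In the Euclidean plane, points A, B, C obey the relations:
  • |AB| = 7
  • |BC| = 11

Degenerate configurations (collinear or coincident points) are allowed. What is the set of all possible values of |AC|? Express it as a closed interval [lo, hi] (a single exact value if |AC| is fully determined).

|AB| ∈ {7}
|BC| ∈ {11}
|AC| ∈ [4, 18]

|AC| ∈ [4, 18]  (≈ [4.0000, 18.0000])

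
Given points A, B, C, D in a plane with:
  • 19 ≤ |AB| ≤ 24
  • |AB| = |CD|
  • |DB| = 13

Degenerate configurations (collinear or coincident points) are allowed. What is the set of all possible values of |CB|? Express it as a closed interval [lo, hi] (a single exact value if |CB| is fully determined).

|CB| ∈ [6, 37]  (≈ [6.0000, 37.0000])

|AB| ∈ [19, 24]
|BD| ∈ {13}
|CD| ∈ [19, 24]
|AD| ∈ [6, 37]
|BC| ∈ [6, 37]
|AC| ∈ [0, 61]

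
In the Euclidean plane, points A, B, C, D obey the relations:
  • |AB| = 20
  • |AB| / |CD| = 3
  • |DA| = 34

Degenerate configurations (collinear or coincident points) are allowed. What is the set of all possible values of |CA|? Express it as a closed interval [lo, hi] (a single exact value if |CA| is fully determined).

|CA| ∈ [82/3, 122/3]  (≈ [27.3333, 40.6667])

|AB| ∈ {20}
|AD| ∈ {34}
|CD| ∈ {20/3}
|BD| ∈ [14, 54]
|AC| ∈ [82/3, 122/3]
|BC| ∈ [22/3, 182/3]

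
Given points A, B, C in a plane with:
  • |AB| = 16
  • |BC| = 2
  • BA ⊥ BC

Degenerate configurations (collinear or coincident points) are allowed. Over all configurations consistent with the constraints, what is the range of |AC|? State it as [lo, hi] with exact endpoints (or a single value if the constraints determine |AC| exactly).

|AC| = 2·√(65)  (≈ 16.1245)

|AB| ∈ {16}
|BC| ∈ {2}
|AC| ∈ {2·√(65)}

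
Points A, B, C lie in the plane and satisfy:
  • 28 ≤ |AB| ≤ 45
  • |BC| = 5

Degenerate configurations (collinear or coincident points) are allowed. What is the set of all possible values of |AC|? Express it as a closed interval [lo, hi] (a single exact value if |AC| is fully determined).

|AC| ∈ [23, 50]  (≈ [23.0000, 50.0000])

|AB| ∈ [28, 45]
|BC| ∈ {5}
|AC| ∈ [23, 50]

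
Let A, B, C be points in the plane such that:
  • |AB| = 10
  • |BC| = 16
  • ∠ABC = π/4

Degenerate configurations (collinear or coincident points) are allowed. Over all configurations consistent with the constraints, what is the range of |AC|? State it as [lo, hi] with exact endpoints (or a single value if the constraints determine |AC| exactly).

|AC| = 2·√(89 - 40·√(2))  (≈ 11.3897)

|AB| ∈ {10}
|BC| ∈ {16}
|AC| ∈ {2·√(89 - 40·√(2))}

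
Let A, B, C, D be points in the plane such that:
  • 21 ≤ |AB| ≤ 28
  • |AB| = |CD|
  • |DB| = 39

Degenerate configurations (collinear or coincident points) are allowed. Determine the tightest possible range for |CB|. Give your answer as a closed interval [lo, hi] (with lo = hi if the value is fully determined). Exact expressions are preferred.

|AB| ∈ [21, 28]
|BD| ∈ {39}
|CD| ∈ [21, 28]
|AD| ∈ [11, 67]
|BC| ∈ [11, 67]
|AC| ∈ [0, 95]

|CB| ∈ [11, 67]  (≈ [11.0000, 67.0000])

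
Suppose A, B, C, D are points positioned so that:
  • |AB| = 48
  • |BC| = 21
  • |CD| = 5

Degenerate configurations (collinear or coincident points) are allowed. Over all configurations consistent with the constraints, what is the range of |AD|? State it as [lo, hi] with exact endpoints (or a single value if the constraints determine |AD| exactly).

|AB| ∈ {48}
|BC| ∈ {21}
|CD| ∈ {5}
|AC| ∈ [27, 69]
|BD| ∈ [16, 26]
|AD| ∈ [22, 74]

|AD| ∈ [22, 74]  (≈ [22.0000, 74.0000])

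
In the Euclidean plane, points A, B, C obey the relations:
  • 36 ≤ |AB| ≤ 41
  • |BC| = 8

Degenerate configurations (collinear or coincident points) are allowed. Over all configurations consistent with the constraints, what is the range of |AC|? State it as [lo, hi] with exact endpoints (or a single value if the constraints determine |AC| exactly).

|AB| ∈ [36, 41]
|BC| ∈ {8}
|AC| ∈ [28, 49]

|AC| ∈ [28, 49]  (≈ [28.0000, 49.0000])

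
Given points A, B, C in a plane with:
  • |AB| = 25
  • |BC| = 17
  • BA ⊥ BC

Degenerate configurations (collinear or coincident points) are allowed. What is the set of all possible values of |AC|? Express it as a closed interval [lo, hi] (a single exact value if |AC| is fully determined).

|AB| ∈ {25}
|BC| ∈ {17}
|AC| ∈ {√(914)}

|AC| = √(914)  (≈ 30.2324)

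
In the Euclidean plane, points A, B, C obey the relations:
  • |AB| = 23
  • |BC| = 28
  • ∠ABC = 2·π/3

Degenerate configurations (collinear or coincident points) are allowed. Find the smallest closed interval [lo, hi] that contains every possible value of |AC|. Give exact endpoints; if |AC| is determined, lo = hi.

|AC| = √(1957)  (≈ 44.2380)

|AB| ∈ {23}
|BC| ∈ {28}
|AC| ∈ {√(1957)}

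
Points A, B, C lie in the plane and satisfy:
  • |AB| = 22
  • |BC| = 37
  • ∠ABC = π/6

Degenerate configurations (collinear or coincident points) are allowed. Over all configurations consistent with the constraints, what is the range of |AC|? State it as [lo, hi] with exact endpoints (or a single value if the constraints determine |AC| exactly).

|AC| = √(1853 - 814·√(3))  (≈ 21.0502)

|AB| ∈ {22}
|BC| ∈ {37}
|AC| ∈ {√(1853 - 814·√(3))}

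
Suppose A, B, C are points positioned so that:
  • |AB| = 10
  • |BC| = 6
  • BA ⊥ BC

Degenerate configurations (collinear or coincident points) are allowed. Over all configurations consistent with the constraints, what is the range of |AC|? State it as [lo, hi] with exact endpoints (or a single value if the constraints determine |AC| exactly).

|AB| ∈ {10}
|BC| ∈ {6}
|AC| ∈ {2·√(34)}

|AC| = 2·√(34)  (≈ 11.6619)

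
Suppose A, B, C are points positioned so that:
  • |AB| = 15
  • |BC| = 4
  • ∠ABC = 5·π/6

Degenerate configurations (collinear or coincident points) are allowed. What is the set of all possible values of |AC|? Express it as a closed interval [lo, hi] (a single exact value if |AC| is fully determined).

|AC| = √(60·√(3) + 241)  (≈ 18.5721)

|AB| ∈ {15}
|BC| ∈ {4}
|AC| ∈ {√(60·√(3) + 241)}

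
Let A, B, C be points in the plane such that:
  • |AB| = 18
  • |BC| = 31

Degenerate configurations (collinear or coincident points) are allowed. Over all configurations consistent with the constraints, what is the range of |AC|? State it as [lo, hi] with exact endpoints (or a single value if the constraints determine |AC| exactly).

|AC| ∈ [13, 49]  (≈ [13.0000, 49.0000])

|AB| ∈ {18}
|BC| ∈ {31}
|AC| ∈ [13, 49]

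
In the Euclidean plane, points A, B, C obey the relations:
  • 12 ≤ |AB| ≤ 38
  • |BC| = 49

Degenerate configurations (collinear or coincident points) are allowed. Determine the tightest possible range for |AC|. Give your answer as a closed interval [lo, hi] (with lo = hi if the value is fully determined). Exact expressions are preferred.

|AC| ∈ [11, 87]  (≈ [11.0000, 87.0000])

|AB| ∈ [12, 38]
|BC| ∈ {49}
|AC| ∈ [11, 87]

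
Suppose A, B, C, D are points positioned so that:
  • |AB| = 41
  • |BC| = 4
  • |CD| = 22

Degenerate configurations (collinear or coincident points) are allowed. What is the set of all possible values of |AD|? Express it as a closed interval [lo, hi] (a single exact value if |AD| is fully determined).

|AB| ∈ {41}
|BC| ∈ {4}
|CD| ∈ {22}
|AC| ∈ [37, 45]
|BD| ∈ [18, 26]
|AD| ∈ [15, 67]

|AD| ∈ [15, 67]  (≈ [15.0000, 67.0000])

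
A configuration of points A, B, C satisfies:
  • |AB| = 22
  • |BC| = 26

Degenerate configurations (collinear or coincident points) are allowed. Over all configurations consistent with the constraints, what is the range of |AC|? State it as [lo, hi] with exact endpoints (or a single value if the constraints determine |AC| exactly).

|AB| ∈ {22}
|BC| ∈ {26}
|AC| ∈ [4, 48]

|AC| ∈ [4, 48]  (≈ [4.0000, 48.0000])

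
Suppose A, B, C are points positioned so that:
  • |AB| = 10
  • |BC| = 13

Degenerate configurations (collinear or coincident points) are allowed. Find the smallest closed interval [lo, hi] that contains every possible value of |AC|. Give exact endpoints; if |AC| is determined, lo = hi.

|AC| ∈ [3, 23]  (≈ [3.0000, 23.0000])

|AB| ∈ {10}
|BC| ∈ {13}
|AC| ∈ [3, 23]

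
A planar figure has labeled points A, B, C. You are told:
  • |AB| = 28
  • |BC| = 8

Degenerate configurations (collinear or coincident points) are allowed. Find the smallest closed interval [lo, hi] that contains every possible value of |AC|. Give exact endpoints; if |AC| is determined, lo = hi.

|AB| ∈ {28}
|BC| ∈ {8}
|AC| ∈ [20, 36]

|AC| ∈ [20, 36]  (≈ [20.0000, 36.0000])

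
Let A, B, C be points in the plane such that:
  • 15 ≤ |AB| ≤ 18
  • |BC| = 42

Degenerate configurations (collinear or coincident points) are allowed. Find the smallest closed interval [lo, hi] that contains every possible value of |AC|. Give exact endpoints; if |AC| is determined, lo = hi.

|AB| ∈ [15, 18]
|BC| ∈ {42}
|AC| ∈ [24, 60]

|AC| ∈ [24, 60]  (≈ [24.0000, 60.0000])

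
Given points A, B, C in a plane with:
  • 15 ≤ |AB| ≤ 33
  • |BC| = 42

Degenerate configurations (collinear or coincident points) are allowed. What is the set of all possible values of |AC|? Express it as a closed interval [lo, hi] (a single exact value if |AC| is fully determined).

|AC| ∈ [9, 75]  (≈ [9.0000, 75.0000])

|AB| ∈ [15, 33]
|BC| ∈ {42}
|AC| ∈ [9, 75]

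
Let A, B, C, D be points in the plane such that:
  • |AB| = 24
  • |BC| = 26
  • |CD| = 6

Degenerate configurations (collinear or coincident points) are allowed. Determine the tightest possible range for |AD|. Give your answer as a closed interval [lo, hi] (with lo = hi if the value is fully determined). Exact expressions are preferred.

|AB| ∈ {24}
|BC| ∈ {26}
|CD| ∈ {6}
|AC| ∈ [2, 50]
|BD| ∈ [20, 32]
|AD| ∈ [0, 56]

|AD| ∈ [0, 56]  (≈ [0.0000, 56.0000])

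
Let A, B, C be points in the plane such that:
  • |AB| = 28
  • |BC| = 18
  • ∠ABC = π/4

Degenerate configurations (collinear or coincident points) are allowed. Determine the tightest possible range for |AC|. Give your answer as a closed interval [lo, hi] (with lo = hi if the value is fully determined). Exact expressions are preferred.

|AC| = 2·√(277 - 126·√(2))  (≈ 19.8806)

|AB| ∈ {28}
|BC| ∈ {18}
|AC| ∈ {2·√(277 - 126·√(2))}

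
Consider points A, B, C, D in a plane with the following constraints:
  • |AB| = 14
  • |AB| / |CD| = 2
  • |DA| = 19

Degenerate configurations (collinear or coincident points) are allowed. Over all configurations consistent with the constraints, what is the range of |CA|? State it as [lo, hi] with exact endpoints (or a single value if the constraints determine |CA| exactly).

|CA| ∈ [12, 26]  (≈ [12.0000, 26.0000])

|AB| ∈ {14}
|AD| ∈ {19}
|CD| ∈ {7}
|BD| ∈ [5, 33]
|AC| ∈ [12, 26]
|BC| ∈ [0, 40]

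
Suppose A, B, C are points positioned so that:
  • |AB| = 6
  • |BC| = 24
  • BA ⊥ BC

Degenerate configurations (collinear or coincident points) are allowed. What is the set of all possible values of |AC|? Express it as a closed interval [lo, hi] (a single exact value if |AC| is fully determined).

|AB| ∈ {6}
|BC| ∈ {24}
|AC| ∈ {6·√(17)}

|AC| = 6·√(17)  (≈ 24.7386)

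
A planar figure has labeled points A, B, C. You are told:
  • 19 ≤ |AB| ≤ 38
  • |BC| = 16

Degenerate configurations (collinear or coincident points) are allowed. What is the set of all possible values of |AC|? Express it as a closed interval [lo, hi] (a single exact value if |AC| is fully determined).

|AB| ∈ [19, 38]
|BC| ∈ {16}
|AC| ∈ [3, 54]

|AC| ∈ [3, 54]  (≈ [3.0000, 54.0000])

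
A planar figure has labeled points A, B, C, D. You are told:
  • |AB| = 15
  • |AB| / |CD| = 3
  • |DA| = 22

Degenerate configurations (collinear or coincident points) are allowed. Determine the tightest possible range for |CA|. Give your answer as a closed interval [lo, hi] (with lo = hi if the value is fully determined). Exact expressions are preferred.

|CA| ∈ [17, 27]  (≈ [17.0000, 27.0000])

|AB| ∈ {15}
|AD| ∈ {22}
|CD| ∈ {5}
|BD| ∈ [7, 37]
|AC| ∈ [17, 27]
|BC| ∈ [2, 42]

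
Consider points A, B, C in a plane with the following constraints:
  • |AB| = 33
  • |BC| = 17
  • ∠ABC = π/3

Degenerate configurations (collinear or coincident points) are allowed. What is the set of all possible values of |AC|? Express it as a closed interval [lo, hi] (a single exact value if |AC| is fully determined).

|AB| ∈ {33}
|BC| ∈ {17}
|AC| ∈ {√(817)}

|AC| = √(817)  (≈ 28.5832)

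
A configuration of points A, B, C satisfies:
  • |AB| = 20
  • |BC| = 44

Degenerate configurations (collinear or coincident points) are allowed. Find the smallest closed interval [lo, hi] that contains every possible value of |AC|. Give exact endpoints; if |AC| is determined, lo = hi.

|AC| ∈ [24, 64]  (≈ [24.0000, 64.0000])

|AB| ∈ {20}
|BC| ∈ {44}
|AC| ∈ [24, 64]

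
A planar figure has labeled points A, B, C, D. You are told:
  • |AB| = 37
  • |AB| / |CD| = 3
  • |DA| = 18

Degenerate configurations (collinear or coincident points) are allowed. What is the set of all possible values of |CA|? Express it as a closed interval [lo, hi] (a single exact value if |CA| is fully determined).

|AB| ∈ {37}
|AD| ∈ {18}
|CD| ∈ {37/3}
|BD| ∈ [19, 55]
|AC| ∈ [17/3, 91/3]
|BC| ∈ [20/3, 202/3]

|CA| ∈ [17/3, 91/3]  (≈ [5.6667, 30.3333])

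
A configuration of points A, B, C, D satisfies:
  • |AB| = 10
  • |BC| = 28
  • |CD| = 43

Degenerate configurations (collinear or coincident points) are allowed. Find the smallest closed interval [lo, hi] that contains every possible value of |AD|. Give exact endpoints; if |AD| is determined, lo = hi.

|AB| ∈ {10}
|BC| ∈ {28}
|CD| ∈ {43}
|AC| ∈ [18, 38]
|BD| ∈ [15, 71]
|AD| ∈ [5, 81]

|AD| ∈ [5, 81]  (≈ [5.0000, 81.0000])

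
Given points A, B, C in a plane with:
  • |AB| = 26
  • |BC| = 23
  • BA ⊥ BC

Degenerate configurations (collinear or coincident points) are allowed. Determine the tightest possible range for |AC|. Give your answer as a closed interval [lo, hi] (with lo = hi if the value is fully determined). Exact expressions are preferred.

|AC| = √(1205)  (≈ 34.7131)

|AB| ∈ {26}
|BC| ∈ {23}
|AC| ∈ {√(1205)}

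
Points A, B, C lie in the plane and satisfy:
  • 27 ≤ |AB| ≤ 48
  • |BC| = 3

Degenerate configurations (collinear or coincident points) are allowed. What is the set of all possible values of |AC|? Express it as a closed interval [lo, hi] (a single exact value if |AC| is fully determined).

|AB| ∈ [27, 48]
|BC| ∈ {3}
|AC| ∈ [24, 51]

|AC| ∈ [24, 51]  (≈ [24.0000, 51.0000])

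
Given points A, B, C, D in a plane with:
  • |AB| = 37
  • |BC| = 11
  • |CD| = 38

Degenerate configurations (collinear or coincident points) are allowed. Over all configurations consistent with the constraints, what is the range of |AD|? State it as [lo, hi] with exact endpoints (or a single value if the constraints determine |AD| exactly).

|AD| ∈ [0, 86]  (≈ [0.0000, 86.0000])

|AB| ∈ {37}
|BC| ∈ {11}
|CD| ∈ {38}
|AC| ∈ [26, 48]
|BD| ∈ [27, 49]
|AD| ∈ [0, 86]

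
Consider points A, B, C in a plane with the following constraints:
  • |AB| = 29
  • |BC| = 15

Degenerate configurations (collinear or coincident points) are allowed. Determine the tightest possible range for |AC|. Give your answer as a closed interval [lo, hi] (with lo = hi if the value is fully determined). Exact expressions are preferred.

|AC| ∈ [14, 44]  (≈ [14.0000, 44.0000])

|AB| ∈ {29}
|BC| ∈ {15}
|AC| ∈ [14, 44]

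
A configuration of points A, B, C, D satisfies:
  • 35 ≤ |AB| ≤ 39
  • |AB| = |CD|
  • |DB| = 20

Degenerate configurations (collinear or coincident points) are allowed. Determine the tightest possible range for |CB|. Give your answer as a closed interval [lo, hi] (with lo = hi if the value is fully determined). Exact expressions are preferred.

|CB| ∈ [15, 59]  (≈ [15.0000, 59.0000])

|AB| ∈ [35, 39]
|BD| ∈ {20}
|CD| ∈ [35, 39]
|AD| ∈ [15, 59]
|BC| ∈ [15, 59]
|AC| ∈ [0, 98]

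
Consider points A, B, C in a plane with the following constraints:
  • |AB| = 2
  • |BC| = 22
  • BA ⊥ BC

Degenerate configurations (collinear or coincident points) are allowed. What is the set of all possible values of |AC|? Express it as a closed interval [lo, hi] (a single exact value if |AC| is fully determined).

|AC| = 2·√(122)  (≈ 22.0907)

|AB| ∈ {2}
|BC| ∈ {22}
|AC| ∈ {2·√(122)}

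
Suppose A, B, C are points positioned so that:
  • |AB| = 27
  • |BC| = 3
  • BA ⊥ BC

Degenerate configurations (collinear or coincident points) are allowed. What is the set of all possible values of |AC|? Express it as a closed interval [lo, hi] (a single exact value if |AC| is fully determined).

|AB| ∈ {27}
|BC| ∈ {3}
|AC| ∈ {3·√(82)}

|AC| = 3·√(82)  (≈ 27.1662)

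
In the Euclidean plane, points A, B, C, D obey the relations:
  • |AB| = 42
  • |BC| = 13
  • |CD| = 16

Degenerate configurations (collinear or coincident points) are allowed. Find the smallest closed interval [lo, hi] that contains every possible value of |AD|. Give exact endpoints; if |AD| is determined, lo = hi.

|AB| ∈ {42}
|BC| ∈ {13}
|CD| ∈ {16}
|AC| ∈ [29, 55]
|BD| ∈ [3, 29]
|AD| ∈ [13, 71]

|AD| ∈ [13, 71]  (≈ [13.0000, 71.0000])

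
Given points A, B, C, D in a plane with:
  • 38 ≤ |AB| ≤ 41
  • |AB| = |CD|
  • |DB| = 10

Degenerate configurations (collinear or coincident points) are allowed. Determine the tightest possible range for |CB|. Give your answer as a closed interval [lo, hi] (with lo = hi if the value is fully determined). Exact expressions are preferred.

|AB| ∈ [38, 41]
|BD| ∈ {10}
|CD| ∈ [38, 41]
|AD| ∈ [28, 51]
|BC| ∈ [28, 51]
|AC| ∈ [0, 92]

|CB| ∈ [28, 51]  (≈ [28.0000, 51.0000])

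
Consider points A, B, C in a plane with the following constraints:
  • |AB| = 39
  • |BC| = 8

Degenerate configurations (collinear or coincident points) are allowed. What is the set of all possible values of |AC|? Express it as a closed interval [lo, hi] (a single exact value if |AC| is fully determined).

|AB| ∈ {39}
|BC| ∈ {8}
|AC| ∈ [31, 47]

|AC| ∈ [31, 47]  (≈ [31.0000, 47.0000])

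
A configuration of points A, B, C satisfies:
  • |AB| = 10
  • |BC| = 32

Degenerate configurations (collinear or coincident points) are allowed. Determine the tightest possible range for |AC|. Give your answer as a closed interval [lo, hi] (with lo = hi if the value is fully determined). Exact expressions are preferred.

|AC| ∈ [22, 42]  (≈ [22.0000, 42.0000])

|AB| ∈ {10}
|BC| ∈ {32}
|AC| ∈ [22, 42]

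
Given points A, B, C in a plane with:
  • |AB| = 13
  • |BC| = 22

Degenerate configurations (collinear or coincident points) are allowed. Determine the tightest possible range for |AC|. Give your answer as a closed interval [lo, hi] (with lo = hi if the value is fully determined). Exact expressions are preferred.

|AB| ∈ {13}
|BC| ∈ {22}
|AC| ∈ [9, 35]

|AC| ∈ [9, 35]  (≈ [9.0000, 35.0000])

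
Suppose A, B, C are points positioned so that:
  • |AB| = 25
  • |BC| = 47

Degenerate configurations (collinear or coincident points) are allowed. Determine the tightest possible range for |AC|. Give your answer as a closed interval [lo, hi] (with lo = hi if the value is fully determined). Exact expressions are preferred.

|AC| ∈ [22, 72]  (≈ [22.0000, 72.0000])

|AB| ∈ {25}
|BC| ∈ {47}
|AC| ∈ [22, 72]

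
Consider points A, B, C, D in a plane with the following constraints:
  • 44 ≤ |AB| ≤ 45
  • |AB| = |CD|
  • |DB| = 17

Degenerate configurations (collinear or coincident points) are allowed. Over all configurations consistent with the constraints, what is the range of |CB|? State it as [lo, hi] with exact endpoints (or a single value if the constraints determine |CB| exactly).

|CB| ∈ [27, 62]  (≈ [27.0000, 62.0000])

|AB| ∈ [44, 45]
|BD| ∈ {17}
|CD| ∈ [44, 45]
|AD| ∈ [27, 62]
|BC| ∈ [27, 62]
|AC| ∈ [0, 107]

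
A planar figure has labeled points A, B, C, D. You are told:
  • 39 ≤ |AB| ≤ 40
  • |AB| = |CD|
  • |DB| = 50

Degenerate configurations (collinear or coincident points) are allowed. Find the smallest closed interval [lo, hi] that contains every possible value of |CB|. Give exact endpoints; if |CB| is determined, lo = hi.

|AB| ∈ [39, 40]
|BD| ∈ {50}
|CD| ∈ [39, 40]
|AD| ∈ [10, 90]
|BC| ∈ [10, 90]
|AC| ∈ [0, 130]

|CB| ∈ [10, 90]  (≈ [10.0000, 90.0000])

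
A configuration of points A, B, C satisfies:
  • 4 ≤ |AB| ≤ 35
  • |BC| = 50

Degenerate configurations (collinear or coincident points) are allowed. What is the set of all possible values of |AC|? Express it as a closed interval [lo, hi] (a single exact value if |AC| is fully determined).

|AB| ∈ [4, 35]
|BC| ∈ {50}
|AC| ∈ [15, 85]

|AC| ∈ [15, 85]  (≈ [15.0000, 85.0000])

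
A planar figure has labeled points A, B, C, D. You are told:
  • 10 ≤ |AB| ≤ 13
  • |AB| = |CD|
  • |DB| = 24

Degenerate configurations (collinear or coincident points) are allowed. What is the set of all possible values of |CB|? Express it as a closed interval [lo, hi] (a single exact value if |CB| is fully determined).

|CB| ∈ [11, 37]  (≈ [11.0000, 37.0000])

|AB| ∈ [10, 13]
|BD| ∈ {24}
|CD| ∈ [10, 13]
|AD| ∈ [11, 37]
|BC| ∈ [11, 37]
|AC| ∈ [0, 50]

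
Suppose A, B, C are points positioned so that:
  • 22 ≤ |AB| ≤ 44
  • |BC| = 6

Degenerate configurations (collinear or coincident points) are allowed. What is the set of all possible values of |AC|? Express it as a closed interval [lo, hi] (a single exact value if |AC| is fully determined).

|AC| ∈ [16, 50]  (≈ [16.0000, 50.0000])

|AB| ∈ [22, 44]
|BC| ∈ {6}
|AC| ∈ [16, 50]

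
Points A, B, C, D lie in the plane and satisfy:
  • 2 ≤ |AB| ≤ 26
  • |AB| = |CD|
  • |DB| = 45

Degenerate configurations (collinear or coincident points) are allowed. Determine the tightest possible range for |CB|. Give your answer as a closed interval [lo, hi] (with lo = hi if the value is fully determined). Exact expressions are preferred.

|AB| ∈ [2, 26]
|BD| ∈ {45}
|CD| ∈ [2, 26]
|AD| ∈ [19, 71]
|BC| ∈ [19, 71]
|AC| ∈ [0, 97]

|CB| ∈ [19, 71]  (≈ [19.0000, 71.0000])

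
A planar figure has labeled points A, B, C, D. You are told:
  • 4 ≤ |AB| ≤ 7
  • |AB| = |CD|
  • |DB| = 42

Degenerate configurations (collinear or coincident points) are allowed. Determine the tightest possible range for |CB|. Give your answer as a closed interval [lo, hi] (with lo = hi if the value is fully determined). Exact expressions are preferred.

|CB| ∈ [35, 49]  (≈ [35.0000, 49.0000])

|AB| ∈ [4, 7]
|BD| ∈ {42}
|CD| ∈ [4, 7]
|AD| ∈ [35, 49]
|BC| ∈ [35, 49]
|AC| ∈ [28, 56]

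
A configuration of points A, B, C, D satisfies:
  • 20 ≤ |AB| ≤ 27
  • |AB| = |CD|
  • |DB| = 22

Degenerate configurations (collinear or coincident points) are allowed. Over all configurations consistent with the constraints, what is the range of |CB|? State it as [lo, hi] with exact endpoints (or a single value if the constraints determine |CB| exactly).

|AB| ∈ [20, 27]
|BD| ∈ {22}
|CD| ∈ [20, 27]
|AD| ∈ [0, 49]
|BC| ∈ [0, 49]
|AC| ∈ [0, 76]

|CB| ∈ [0, 49]  (≈ [0.0000, 49.0000])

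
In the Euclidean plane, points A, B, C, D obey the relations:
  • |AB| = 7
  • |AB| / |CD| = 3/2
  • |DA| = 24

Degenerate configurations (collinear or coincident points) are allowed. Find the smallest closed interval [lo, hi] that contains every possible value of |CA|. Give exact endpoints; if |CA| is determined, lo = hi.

|AB| ∈ {7}
|AD| ∈ {24}
|CD| ∈ {14/3}
|BD| ∈ [17, 31]
|AC| ∈ [58/3, 86/3]
|BC| ∈ [37/3, 107/3]

|CA| ∈ [58/3, 86/3]  (≈ [19.3333, 28.6667])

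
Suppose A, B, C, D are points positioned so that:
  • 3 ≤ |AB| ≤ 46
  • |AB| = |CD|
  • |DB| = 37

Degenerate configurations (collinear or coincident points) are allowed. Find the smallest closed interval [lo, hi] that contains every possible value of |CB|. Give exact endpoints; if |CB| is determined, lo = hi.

|AB| ∈ [3, 46]
|BD| ∈ {37}
|CD| ∈ [3, 46]
|AD| ∈ [0, 83]
|BC| ∈ [0, 83]
|AC| ∈ [0, 129]

|CB| ∈ [0, 83]  (≈ [0.0000, 83.0000])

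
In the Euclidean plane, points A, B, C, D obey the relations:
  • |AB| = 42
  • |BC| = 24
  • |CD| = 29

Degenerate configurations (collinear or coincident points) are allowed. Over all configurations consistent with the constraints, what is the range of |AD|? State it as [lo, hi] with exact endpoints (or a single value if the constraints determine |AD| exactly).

|AB| ∈ {42}
|BC| ∈ {24}
|CD| ∈ {29}
|AC| ∈ [18, 66]
|BD| ∈ [5, 53]
|AD| ∈ [0, 95]

|AD| ∈ [0, 95]  (≈ [0.0000, 95.0000])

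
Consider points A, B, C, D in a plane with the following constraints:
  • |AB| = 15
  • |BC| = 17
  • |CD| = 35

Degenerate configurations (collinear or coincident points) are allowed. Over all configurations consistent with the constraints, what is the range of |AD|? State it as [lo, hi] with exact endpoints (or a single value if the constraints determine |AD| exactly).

|AD| ∈ [3, 67]  (≈ [3.0000, 67.0000])

|AB| ∈ {15}
|BC| ∈ {17}
|CD| ∈ {35}
|AC| ∈ [2, 32]
|BD| ∈ [18, 52]
|AD| ∈ [3, 67]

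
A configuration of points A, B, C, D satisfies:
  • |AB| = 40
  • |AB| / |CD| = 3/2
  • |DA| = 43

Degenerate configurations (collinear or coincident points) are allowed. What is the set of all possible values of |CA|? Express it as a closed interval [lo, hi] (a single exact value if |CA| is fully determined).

|AB| ∈ {40}
|AD| ∈ {43}
|CD| ∈ {80/3}
|BD| ∈ [3, 83]
|AC| ∈ [49/3, 209/3]
|BC| ∈ [0, 329/3]

|CA| ∈ [49/3, 209/3]  (≈ [16.3333, 69.6667])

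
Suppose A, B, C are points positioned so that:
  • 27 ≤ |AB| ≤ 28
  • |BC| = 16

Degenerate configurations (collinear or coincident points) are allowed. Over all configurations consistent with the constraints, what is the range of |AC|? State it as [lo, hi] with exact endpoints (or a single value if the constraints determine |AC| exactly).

|AB| ∈ [27, 28]
|BC| ∈ {16}
|AC| ∈ [11, 44]

|AC| ∈ [11, 44]  (≈ [11.0000, 44.0000])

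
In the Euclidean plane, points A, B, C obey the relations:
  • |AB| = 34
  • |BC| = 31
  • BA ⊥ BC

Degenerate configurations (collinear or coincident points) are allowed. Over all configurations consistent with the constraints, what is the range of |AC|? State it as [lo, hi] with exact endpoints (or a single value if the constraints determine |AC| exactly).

|AB| ∈ {34}
|BC| ∈ {31}
|AC| ∈ {√(2117)}

|AC| = √(2117)  (≈ 46.0109)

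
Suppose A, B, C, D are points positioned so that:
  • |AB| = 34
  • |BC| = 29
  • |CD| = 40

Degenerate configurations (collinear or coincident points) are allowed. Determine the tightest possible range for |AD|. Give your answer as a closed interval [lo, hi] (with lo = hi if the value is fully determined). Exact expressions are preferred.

|AD| ∈ [0, 103]  (≈ [0.0000, 103.0000])

|AB| ∈ {34}
|BC| ∈ {29}
|CD| ∈ {40}
|AC| ∈ [5, 63]
|BD| ∈ [11, 69]
|AD| ∈ [0, 103]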